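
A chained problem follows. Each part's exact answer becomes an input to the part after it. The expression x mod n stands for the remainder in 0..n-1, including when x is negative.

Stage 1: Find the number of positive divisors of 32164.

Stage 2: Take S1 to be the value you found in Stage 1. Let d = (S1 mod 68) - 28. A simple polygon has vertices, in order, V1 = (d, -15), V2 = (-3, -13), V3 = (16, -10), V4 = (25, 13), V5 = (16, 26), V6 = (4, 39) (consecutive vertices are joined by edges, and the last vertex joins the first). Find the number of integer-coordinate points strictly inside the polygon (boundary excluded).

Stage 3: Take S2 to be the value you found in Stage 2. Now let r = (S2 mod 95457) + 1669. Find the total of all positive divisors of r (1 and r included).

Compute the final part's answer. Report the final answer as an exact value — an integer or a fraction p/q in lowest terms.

Stage 1: 32164 = 2^2 * 11 * 17 * 43; number of divisors = (2+1) * (1+1) * (1+1) * (1+1) = 24; answer 24
Stage 2: S1 = 24; d = -4; cross terms: (-4*-13 - -3*-15)=7, (-3*-10 - 16*-13)=238, (16*13 - 25*-10)=458, (25*26 - 16*13)=442, (16*39 - 4*26)=520, (4*-15 - -4*39)=96; twice the area = |1761| = 1761; area = 1761/2; boundary points = 1 + 1 + 1 + 1 + 1 + 2 = 7; strictly interior points = area - boundary/2 + 1 = 878; answer 878
Stage 3: S2 = 878; r = 2547; 2547 = 3^2 * 283; sigma = (1 + 3 + 9) * (1 + 283) = 13 * 284 = 3692; answer 3692

3692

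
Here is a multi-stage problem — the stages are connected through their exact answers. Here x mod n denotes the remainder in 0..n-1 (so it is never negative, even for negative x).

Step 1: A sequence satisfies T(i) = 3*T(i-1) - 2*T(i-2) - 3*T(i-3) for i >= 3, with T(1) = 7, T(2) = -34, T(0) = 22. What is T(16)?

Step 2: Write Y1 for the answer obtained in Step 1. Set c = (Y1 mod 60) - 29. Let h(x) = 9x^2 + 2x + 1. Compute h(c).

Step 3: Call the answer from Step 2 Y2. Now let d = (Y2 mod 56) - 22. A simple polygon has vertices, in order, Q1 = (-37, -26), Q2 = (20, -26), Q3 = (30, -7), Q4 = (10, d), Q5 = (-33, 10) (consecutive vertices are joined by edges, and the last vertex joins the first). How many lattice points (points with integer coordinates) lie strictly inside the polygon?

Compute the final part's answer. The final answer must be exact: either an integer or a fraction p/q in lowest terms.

1664

Step 1: T(3) = 3*(-34) - 2*(7) - 3*(22) = -182; iterating: T(3)=-182, T(4)=-499, T(5)=-1031, T(6)=-1549, T(7)=-1088, T(8)=2927, T(9)=15604, T(10)=44222, T(11)=92677, T(12)=142775, T(13)=110305, T(14)=-232666, T(15)=-1346933, T(16)=-3906382; answer -3906382
Step 2: Y1 = -3906382; c = 9; 9*(9)^2 + 2*(9)^1 + 1 = (729) + (18) + (1) = 748; answer 748
Step 3: Y2 = 748; d = -2; cross terms: (-37*-26 - 20*-26)=1482, (20*-7 - 30*-26)=640, (30*-2 - 10*-7)=10, (10*10 - -33*-2)=34, (-33*-26 - -37*10)=1228; twice the area = |3394| = 3394; area = 1697; boundary points = 57 + 1 + 5 + 1 + 4 = 68; strictly interior points = area - boundary/2 + 1 = 1664; answer 1664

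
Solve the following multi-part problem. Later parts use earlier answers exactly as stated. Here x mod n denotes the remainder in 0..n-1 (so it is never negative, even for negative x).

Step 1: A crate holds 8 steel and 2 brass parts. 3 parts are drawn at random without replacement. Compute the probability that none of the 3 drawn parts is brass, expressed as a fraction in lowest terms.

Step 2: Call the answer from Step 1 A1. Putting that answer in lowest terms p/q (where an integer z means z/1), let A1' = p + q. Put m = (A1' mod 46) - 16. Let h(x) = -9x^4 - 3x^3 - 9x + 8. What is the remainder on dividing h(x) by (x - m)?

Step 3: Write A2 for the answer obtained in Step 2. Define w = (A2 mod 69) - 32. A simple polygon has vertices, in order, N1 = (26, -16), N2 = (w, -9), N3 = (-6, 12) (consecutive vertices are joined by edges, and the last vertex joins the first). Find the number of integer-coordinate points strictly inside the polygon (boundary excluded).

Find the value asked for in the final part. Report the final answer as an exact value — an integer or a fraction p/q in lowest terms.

165

Step 1: total draws C(10,3) = 120; favorable C(8,3) = 56; P = 7/15; answer 7/15
Step 2: A1 = 7/15; threaded value p + q = 22; m = 6; remainder = value at the root: -9*(6)^4 - 3*(6)^3 - 9*(6)^1 + 8 = (-11664) + (-648) + (-54) + (8) = -12358; answer -12358
Step 3: A2 = -12358; w = 30; cross terms: (26*-9 - 30*-16)=246, (30*12 - -6*-9)=306, (-6*-16 - 26*12)=-216; twice the area = |336| = 336; area = 168; boundary points = 1 + 3 + 4 = 8; strictly interior points = area - boundary/2 + 1 = 165; answer 165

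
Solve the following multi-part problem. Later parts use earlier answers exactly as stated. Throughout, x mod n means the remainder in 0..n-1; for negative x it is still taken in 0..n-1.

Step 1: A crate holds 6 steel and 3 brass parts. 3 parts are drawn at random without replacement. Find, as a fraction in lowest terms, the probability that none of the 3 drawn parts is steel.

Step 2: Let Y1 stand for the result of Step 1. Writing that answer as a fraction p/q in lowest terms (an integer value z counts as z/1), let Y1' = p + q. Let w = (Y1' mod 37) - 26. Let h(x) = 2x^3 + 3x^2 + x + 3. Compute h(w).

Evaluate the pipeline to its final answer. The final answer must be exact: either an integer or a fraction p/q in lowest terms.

-6087

Step 1: total draws C(9,3) = 84; favorable C(3,3) = 1; P = 1/84; answer 1/84
Step 2: Y1 = 1/84; threaded value p + q = 85; w = -15; 2*(-15)^3 + 3*(-15)^2 + 1*(-15)^1 + 3 = (-6750) + (675) + (-15) + (3) = -6087; answer -6087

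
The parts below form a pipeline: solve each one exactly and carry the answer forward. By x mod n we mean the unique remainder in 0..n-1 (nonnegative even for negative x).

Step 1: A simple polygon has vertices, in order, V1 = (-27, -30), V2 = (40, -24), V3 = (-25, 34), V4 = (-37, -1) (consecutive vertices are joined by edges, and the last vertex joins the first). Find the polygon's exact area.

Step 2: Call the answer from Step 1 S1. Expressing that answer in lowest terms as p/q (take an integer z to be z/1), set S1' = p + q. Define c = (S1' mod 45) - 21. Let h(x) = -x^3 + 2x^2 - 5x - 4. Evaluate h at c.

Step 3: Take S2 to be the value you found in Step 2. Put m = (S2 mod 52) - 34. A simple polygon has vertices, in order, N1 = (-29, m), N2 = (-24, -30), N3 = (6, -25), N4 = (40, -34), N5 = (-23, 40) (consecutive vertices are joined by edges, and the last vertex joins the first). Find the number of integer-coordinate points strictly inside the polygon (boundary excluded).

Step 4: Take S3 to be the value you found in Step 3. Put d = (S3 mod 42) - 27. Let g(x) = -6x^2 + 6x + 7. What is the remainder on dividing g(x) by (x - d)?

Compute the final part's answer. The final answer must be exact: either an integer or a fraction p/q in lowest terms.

Step 1: cross terms: (-27*-24 - 40*-30)=1848, (40*34 - -25*-24)=760, (-25*-1 - -37*34)=1283, (-37*-30 - -27*-1)=1083; twice the area = |4974| = 4974; area = 2487; answer 2487
Step 2: S1 = 2487; threaded value p + q = 2488; c = -8; -1*(-8)^3 + 2*(-8)^2 - 5*(-8)^1 - 4 = (512) + (128) + (40) + (-4) = 676; answer 676
Step 3: S2 = 676; m = -34; cross terms: (-29*-30 - -24*-34)=54, (-24*-25 - 6*-30)=780, (6*-34 - 40*-25)=796, (40*40 - -23*-34)=818, (-23*-34 - -29*40)=1942; twice the area = |4390| = 4390; area = 2195; boundary points = 1 + 5 + 1 + 1 + 2 = 10; strictly interior points = area - boundary/2 + 1 = 2191; answer 2191
Step 4: S3 = 2191; d = -20; remainder = value at the root: -6*(-20)^2 + 6*(-20)^1 + 7 = (-2400) + (-120) + (7) = -2513; answer -2513

-2513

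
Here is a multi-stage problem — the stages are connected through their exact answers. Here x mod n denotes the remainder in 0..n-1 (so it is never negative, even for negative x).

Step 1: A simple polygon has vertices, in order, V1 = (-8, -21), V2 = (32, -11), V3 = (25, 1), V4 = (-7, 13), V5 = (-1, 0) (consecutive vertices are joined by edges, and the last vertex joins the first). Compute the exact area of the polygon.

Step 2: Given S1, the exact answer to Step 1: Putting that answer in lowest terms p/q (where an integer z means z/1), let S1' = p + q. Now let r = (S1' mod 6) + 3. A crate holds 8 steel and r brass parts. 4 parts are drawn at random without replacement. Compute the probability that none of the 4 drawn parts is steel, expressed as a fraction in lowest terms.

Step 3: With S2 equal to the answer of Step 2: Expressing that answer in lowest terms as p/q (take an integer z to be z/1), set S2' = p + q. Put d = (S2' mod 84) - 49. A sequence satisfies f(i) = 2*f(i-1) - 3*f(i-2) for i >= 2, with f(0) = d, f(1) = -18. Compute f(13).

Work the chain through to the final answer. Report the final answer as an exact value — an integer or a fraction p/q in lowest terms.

39618

Step 1: cross terms: (-8*-11 - 32*-21)=760, (32*1 - 25*-11)=307, (25*13 - -7*1)=332, (-7*0 - -1*13)=13, (-1*-21 - -8*0)=21; twice the area = |1433| = 1433; area = 1433/2; answer 1433/2
Step 2: S1 = 1433/2; threaded value p + q = 1435; r = 4; total draws C(12,4) = 495; favorable C(4,4) = 1; P = 1/495; answer 1/495
Step 3: S2 = 1/495; threaded value p + q = 496; d = 27; f(2) = 2*(-18) - 3*(27) = -117; iterating: f(2)=-117, f(3)=-180, f(4)=-9, f(5)=522, f(6)=1071, f(7)=576, f(8)=-2061, f(9)=-5850, f(10)=-5517, f(11)=6516, f(12)=29583, f(13)=39618; answer 39618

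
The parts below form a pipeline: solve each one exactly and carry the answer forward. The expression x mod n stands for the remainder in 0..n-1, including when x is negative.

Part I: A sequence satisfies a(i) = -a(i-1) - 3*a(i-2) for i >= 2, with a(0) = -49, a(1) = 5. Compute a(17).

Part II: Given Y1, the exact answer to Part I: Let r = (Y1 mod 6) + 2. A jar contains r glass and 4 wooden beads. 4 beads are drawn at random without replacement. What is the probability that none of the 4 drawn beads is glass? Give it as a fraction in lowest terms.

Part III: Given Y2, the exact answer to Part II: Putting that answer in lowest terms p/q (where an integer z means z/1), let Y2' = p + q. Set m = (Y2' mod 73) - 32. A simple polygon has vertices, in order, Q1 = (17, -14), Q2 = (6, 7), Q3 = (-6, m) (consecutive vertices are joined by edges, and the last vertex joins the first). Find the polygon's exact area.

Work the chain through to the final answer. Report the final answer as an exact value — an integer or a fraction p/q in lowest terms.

50

Part I: a(2) = -1*(5) - 3*(-49) = 142; iterating: a(2)=142, a(3)=-157, a(4)=-269, a(5)=740, a(6)=67, a(7)=-2287, a(8)=2086, a(9)=4775, a(10)=-11033, a(11)=-3292, a(12)=36391, a(13)=-26515, a(14)=-82658, a(15)=162203, a(16)=85771, a(17)=-572380; answer -572380
Part II: Y1 = -572380; r = 4; total draws C(8,4) = 70; favorable C(4,4) = 1; P = 1/70; answer 1/70
Part III: Y2 = 1/70; threaded value p + q = 71; m = 39; cross terms: (17*7 - 6*-14)=203, (6*39 - -6*7)=276, (-6*-14 - 17*39)=-579; twice the area = |-100| = 100; area = 50; answer 50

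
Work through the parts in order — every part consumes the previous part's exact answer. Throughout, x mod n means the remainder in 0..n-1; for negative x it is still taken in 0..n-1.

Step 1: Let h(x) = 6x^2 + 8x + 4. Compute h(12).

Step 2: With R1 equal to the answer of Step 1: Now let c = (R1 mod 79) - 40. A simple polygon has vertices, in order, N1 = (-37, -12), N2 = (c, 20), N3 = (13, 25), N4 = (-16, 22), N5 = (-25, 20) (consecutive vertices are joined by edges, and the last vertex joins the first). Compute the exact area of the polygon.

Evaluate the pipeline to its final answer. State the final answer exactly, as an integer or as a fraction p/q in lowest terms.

Step 1: 6*(12)^2 + 8*(12)^1 + 4 = (864) + (96) + (4) = 964; answer 964
Step 2: R1 = 964; c = -24; cross terms: (-37*20 - -24*-12)=-1028, (-24*25 - 13*20)=-860, (13*22 - -16*25)=686, (-16*20 - -25*22)=230, (-25*-12 - -37*20)=1040; twice the area = |68| = 68; area = 34; answer 34

34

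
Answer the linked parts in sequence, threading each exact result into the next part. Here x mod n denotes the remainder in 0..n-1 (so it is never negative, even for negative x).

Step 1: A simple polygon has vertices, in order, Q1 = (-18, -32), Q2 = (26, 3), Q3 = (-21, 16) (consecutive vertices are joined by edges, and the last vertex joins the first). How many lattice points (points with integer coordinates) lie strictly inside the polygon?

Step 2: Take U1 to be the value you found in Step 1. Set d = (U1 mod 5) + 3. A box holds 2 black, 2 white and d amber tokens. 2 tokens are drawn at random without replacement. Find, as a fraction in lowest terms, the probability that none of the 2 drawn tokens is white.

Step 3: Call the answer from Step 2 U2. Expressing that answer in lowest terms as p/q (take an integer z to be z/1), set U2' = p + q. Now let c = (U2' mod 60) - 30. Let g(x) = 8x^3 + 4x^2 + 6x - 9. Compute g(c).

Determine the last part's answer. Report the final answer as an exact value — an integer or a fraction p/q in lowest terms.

Step 1: cross terms: (-18*3 - 26*-32)=778, (26*16 - -21*3)=479, (-21*-32 - -18*16)=960; twice the area = |2217| = 2217; area = 2217/2; boundary points = 1 + 1 + 3 = 5; strictly interior points = area - boundary/2 + 1 = 1107; answer 1107
Step 2: U1 = 1107; d = 5; total draws C(9,2) = 36; favorable C(7,2) = 21; P = 7/12; answer 7/12
Step 3: U2 = 7/12; threaded value p + q = 19; c = -11; 8*(-11)^3 + 4*(-11)^2 + 6*(-11)^1 - 9 = (-10648) + (484) + (-66) + (-9) = -10239; answer -10239

-10239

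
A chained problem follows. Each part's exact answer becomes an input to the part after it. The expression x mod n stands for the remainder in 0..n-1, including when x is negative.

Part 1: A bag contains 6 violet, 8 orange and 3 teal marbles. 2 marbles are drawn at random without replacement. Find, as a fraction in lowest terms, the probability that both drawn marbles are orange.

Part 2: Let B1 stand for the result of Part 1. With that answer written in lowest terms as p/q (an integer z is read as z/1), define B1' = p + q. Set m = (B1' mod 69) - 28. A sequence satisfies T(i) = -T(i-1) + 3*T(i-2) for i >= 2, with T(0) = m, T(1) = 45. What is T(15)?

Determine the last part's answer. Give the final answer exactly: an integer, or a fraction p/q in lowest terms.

2114349

Part 1: total draws C(17,2) = 136; favorable C(8,2) = 28; P = 7/34; answer 7/34
Part 2: B1 = 7/34; threaded value p + q = 41; m = 13; T(2) = -1*(45) + 3*(13) = -6; iterating: T(2)=-6, T(3)=141, T(4)=-159, T(5)=582, T(6)=-1059, T(7)=2805, T(8)=-5982, T(9)=14397, T(10)=-32343, T(11)=75534, T(12)=-172563, T(13)=399165, T(14)=-916854, T(15)=2114349; answer 2114349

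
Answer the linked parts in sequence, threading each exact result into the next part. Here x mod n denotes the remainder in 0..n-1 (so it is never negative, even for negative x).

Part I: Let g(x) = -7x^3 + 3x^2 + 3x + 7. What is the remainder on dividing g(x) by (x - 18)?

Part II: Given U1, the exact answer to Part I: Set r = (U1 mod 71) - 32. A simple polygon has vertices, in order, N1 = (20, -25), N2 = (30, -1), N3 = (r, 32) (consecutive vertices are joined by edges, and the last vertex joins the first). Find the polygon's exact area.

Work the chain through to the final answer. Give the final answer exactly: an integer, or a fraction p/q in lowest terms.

429

Part I: remainder = value at the root: -7*(18)^3 + 3*(18)^2 + 3*(18)^1 + 7 = (-40824) + (972) + (54) + (7) = -39791; answer -39791
Part II: U1 = -39791; r = 8; cross terms: (20*-1 - 30*-25)=730, (30*32 - 8*-1)=968, (8*-25 - 20*32)=-840; twice the area = |858| = 858; area = 429; answer 429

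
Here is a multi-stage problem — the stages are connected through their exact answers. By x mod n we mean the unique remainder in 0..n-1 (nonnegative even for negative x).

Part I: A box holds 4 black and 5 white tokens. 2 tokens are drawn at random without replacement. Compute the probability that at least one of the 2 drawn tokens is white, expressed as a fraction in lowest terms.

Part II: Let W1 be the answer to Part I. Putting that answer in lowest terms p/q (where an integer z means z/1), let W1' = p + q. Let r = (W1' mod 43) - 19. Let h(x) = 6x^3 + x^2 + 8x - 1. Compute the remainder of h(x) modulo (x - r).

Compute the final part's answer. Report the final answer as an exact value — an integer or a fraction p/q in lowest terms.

Part I: total draws C(9,2) = 36; complement C(4,2) = 6; favorable 36 - 6 = 30; P = 5/6; answer 5/6
Part II: W1 = 5/6; threaded value p + q = 11; r = -8; remainder = value at the root: 6*(-8)^3 + 1*(-8)^2 + 8*(-8)^1 - 1 = (-3072) + (64) + (-64) + (-1) = -3073; answer -3073

-3073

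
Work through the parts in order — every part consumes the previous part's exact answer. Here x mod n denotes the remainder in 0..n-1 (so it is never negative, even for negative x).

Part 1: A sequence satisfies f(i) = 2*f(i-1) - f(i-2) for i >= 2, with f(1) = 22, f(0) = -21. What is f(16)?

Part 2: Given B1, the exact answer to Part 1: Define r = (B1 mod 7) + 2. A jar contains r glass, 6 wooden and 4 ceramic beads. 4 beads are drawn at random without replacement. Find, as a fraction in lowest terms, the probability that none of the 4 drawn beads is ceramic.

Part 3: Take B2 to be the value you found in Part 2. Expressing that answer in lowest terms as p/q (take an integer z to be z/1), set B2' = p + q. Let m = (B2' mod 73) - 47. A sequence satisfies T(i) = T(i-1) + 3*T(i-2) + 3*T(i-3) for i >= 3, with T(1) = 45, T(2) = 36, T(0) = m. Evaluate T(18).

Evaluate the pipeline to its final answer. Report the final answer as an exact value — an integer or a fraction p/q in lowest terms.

205482828

Part 1: f(2) = 2*(22) - 1*(-21) = 65; iterating: f(2)=65, f(3)=108, f(4)=151, f(5)=194, f(6)=237, f(7)=280, f(8)=323, f(9)=366, f(10)=409, f(11)=452, f(12)=495, f(13)=538, f(14)=581, f(15)=624, f(16)=667; answer 667
Part 2: B1 = 667; r = 4; total draws C(14,4) = 1001; favorable C(10,4) = 210; P = 30/143; answer 30/143
Part 3: B2 = 30/143; threaded value p + q = 173; m = -20; T(3) = 1*(36) + 3*(45) + 3*(-20) = 111; iterating: T(3)=111, T(4)=354, T(5)=795, T(6)=2190, T(7)=5637, T(8)=14592, T(9)=38073, T(10)=98760, T(11)=256755, T(12)=667254, T(13)=1733799, T(14)=4505826, T(15)=11708985, T(16)=30427860, T(17)=79072293, T(18)=205482828; answer 205482828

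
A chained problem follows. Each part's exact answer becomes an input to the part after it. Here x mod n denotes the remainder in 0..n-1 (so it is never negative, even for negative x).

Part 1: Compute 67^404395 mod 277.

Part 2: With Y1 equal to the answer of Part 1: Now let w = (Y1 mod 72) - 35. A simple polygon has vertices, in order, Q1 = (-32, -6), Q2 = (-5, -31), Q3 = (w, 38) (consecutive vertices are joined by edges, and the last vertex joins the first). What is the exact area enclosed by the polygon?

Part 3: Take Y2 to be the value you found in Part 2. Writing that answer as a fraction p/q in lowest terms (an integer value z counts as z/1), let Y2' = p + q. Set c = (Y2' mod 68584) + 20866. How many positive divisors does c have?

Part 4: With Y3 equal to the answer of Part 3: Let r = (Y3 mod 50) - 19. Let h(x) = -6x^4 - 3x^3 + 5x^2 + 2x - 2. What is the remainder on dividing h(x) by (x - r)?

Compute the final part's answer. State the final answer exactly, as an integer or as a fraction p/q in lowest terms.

Part 1: squarings mod 277: 67^1=67, 67^2=57, 67^4=202, 67^8=85, 67^16=23, 67^32=252, 67^64=71, 67^128=55, 67^256=255, 67^512=207, 67^1024=191, 67^2048=194, 67^4096=241, 67^8192=188, 67^16384=165, 67^32768=79, 67^65536=147, 67^131072=3, 67^262144=9; 67^404395 = 67^1 * 67^2 * 67^8 * 67^32 * 67^128 * 67^256 * 67^512 * 67^2048 * 67^8192 * 67^131072 * 67^262144 = 147 (mod 277); answer 147
Part 2: Y1 = 147; w = -32; cross terms: (-32*-31 - -5*-6)=962, (-5*38 - -32*-31)=-1182, (-32*-6 - -32*38)=1408; twice the area = |1188| = 1188; area = 594; answer 594
Part 3: Y2 = 594; threaded value p + q = 595; c = 21461; 21461 = 11 * 1951; number of divisors = (1+1) * (1+1) = 4; answer 4
Part 4: Y3 = 4; r = -15; remainder = value at the root: -6*(-15)^4 - 3*(-15)^3 + 5*(-15)^2 + 2*(-15)^1 - 2 = (-303750) + (10125) + (1125) + (-30) + (-2) = -292532; answer -292532

-292532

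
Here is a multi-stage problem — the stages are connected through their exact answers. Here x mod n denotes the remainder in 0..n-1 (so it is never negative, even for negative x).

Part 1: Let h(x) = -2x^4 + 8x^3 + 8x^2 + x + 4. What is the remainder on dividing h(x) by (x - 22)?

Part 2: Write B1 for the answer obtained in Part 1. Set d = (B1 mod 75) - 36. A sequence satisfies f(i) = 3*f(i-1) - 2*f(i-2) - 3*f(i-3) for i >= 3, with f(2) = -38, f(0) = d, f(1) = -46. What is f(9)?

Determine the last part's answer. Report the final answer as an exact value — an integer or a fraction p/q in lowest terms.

10118

Part 1: remainder = value at the root: -2*(22)^4 + 8*(22)^3 + 8*(22)^2 + 1*(22)^1 + 4 = (-468512) + (85184) + (3872) + (22) + (4) = -379430; answer -379430
Part 2: B1 = -379430; d = 34; f(3) = 3*(-38) - 2*(-46) - 3*(34) = -124; iterating: f(3)=-124, f(4)=-158, f(5)=-112, f(6)=352, f(7)=1754, f(8)=4894, f(9)=10118; answer 10118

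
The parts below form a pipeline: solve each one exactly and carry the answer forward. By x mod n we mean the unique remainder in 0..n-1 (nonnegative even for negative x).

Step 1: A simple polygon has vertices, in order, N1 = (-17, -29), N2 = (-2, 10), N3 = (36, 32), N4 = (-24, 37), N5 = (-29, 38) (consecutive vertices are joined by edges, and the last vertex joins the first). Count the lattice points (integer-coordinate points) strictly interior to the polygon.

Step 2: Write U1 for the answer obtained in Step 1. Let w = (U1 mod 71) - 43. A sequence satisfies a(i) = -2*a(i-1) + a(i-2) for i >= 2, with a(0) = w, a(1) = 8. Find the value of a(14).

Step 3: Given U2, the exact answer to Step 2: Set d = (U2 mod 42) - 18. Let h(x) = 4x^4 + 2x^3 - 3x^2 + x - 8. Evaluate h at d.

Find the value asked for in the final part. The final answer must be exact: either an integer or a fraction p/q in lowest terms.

55520

Step 1: cross terms: (-17*10 - -2*-29)=-228, (-2*32 - 36*10)=-424, (36*37 - -24*32)=2100, (-24*38 - -29*37)=161, (-29*-29 - -17*38)=1487; twice the area = |3096| = 3096; area = 1548; boundary points = 3 + 2 + 5 + 1 + 1 = 12; strictly interior points = area - boundary/2 + 1 = 1543; answer 1543
Step 2: U1 = 1543; w = 9; a(2) = -2*(8) + 1*(9) = -7; iterating: a(2)=-7, a(3)=22, a(4)=-51, a(5)=124, a(6)=-299, a(7)=722, a(8)=-1743, a(9)=4208, a(10)=-10159, a(11)=24526, a(12)=-59211, a(13)=142948, a(14)=-345107; answer -345107
Step 3: U2 = -345107; d = -11; 4*(-11)^4 + 2*(-11)^3 - 3*(-11)^2 + 1*(-11)^1 - 8 = (58564) + (-2662) + (-363) + (-11) + (-8) = 55520; answer 55520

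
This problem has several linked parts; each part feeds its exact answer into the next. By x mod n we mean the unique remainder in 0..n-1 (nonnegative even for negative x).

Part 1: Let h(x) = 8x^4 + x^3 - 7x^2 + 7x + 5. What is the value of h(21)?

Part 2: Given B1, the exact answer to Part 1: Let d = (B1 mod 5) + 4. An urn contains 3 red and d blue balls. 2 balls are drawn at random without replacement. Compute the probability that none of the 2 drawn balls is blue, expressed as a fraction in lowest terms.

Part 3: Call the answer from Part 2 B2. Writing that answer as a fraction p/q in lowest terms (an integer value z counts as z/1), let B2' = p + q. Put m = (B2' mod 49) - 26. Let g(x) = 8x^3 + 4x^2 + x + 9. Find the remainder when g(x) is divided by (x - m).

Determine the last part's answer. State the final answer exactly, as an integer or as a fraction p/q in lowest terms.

Part 1: 8*(21)^4 + 1*(21)^3 - 7*(21)^2 + 7*(21)^1 + 5 = (1555848) + (9261) + (-3087) + (147) + (5) = 1562174; answer 1562174
Part 2: B1 = 1562174; d = 8; total draws C(11,2) = 55; favorable C(3,2) = 3; P = 3/55; answer 3/55
Part 3: B2 = 3/55; threaded value p + q = 58; m = -17; remainder = value at the root: 8*(-17)^3 + 4*(-17)^2 + 1*(-17)^1 + 9 = (-39304) + (1156) + (-17) + (9) = -38156; answer -38156

-38156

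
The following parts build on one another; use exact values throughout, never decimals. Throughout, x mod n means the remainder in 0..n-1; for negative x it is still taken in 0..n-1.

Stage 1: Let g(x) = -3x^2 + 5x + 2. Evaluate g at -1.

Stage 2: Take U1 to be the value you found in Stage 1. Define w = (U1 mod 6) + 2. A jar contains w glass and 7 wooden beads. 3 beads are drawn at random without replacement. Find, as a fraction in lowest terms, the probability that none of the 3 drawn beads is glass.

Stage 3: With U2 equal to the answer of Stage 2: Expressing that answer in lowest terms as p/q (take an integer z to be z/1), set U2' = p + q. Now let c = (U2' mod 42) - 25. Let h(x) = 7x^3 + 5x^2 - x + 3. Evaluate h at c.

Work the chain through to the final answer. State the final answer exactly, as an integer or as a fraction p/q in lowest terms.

Stage 1: -3*(-1)^2 + 5*(-1)^1 + 2 = (-3) + (-5) + (2) = -6; answer -6
Stage 2: U1 = -6; w = 2; total draws C(9,3) = 84; favorable C(7,3) = 35; P = 5/12; answer 5/12
Stage 3: U2 = 5/12; threaded value p + q = 17; c = -8; 7*(-8)^3 + 5*(-8)^2 - 1*(-8)^1 + 3 = (-3584) + (320) + (8) + (3) = -3253; answer -3253

-3253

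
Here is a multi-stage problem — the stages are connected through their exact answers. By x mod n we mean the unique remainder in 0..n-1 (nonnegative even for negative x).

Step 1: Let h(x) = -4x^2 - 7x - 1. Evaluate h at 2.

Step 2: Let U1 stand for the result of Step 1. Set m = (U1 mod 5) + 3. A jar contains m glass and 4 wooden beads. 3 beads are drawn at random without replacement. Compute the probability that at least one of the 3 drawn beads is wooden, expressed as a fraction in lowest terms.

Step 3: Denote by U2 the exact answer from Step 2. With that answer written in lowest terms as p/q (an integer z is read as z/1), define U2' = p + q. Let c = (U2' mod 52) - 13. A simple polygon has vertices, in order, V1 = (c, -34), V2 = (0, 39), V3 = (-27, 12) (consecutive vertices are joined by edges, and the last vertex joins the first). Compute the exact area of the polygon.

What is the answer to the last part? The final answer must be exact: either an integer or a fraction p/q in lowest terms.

1809/2

Step 1: -4*(2)^2 - 7*(2)^1 - 1 = (-16) + (-14) + (-1) = -31; answer -31
Step 2: U1 = -31; m = 7; total draws C(11,3) = 165; complement C(7,3) = 35; favorable 165 - 35 = 130; P = 26/33; answer 26/33
Step 3: U2 = 26/33; threaded value p + q = 59; c = -6; cross terms: (-6*39 - 0*-34)=-234, (0*12 - -27*39)=1053, (-27*-34 - -6*12)=990; twice the area = |1809| = 1809; area = 1809/2; answer 1809/2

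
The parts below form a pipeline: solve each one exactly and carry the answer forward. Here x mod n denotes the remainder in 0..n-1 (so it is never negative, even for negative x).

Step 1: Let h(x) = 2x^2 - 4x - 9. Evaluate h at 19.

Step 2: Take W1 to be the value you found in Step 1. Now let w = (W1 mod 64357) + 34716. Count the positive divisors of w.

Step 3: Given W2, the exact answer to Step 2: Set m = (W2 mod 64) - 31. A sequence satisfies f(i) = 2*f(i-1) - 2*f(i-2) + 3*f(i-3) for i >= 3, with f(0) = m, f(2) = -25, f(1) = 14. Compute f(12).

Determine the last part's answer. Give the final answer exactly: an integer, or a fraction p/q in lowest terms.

-21181

Step 1: 2*(19)^2 - 4*(19)^1 - 9 = (722) + (-76) + (-9) = 637; answer 637
Step 2: W1 = 637; w = 35353; 35353 is prime, so its only divisors are 1 and 35353; count = 2; answer 2
Step 3: W2 = 2; m = -29; f(3) = 2*(-25) - 2*(14) + 3*(-29) = -165; iterating: f(3)=-165, f(4)=-238, f(5)=-221, f(6)=-461, f(7)=-1194, f(8)=-2129, f(9)=-3253, f(10)=-5830, f(11)=-11541, f(12)=-21181; answer -21181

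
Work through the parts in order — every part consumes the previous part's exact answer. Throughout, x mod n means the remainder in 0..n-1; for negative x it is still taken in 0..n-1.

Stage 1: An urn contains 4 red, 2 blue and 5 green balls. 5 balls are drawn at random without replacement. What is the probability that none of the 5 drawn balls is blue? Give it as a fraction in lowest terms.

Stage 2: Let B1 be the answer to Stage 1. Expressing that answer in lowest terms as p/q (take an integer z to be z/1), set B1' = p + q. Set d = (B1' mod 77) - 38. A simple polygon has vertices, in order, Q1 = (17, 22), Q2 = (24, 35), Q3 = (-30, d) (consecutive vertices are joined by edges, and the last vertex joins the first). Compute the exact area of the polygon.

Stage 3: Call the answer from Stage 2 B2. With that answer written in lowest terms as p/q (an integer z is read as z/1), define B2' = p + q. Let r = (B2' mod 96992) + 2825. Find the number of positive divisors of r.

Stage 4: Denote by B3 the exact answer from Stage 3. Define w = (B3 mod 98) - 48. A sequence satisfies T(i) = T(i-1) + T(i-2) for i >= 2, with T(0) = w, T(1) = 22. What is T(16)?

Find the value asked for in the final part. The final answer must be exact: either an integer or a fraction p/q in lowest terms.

Stage 1: total draws C(11,5) = 462; favorable C(9,5) = 126; P = 3/11; answer 3/11
Stage 2: B1 = 3/11; threaded value p + q = 14; d = -24; cross terms: (17*35 - 24*22)=67, (24*-24 - -30*35)=474, (-30*22 - 17*-24)=-252; twice the area = |289| = 289; area = 289/2; answer 289/2
Stage 3: B2 = 289/2; threaded value p + q = 291; r = 3116; 3116 = 2^2 * 19 * 41; number of divisors = (2+1) * (1+1) * (1+1) = 12; answer 12
Stage 4: B3 = 12; w = -36; T(2) = 1*(22) + 1*(-36) = -14; iterating: T(2)=-14, T(3)=8, T(4)=-6, T(5)=2, T(6)=-4, T(7)=-2, T(8)=-6, T(9)=-8, T(10)=-14, T(11)=-22, T(12)=-36, T(13)=-58, T(14)=-94, T(15)=-152, T(16)=-246; answer -246

-246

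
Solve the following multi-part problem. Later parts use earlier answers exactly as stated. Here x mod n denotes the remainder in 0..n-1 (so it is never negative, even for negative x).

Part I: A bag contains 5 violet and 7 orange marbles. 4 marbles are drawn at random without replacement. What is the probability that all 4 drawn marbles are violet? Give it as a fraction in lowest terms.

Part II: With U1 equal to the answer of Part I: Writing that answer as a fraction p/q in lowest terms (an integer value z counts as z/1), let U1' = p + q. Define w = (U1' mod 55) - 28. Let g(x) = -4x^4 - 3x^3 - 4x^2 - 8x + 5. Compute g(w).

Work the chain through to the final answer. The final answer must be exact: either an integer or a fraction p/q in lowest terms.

-350110

Part I: total draws C(12,4) = 495; favorable C(5,4) = 5; P = 1/99; answer 1/99
Part II: U1 = 1/99; threaded value p + q = 100; w = 17; -4*(17)^4 - 3*(17)^3 - 4*(17)^2 - 8*(17)^1 + 5 = (-334084) + (-14739) + (-1156) + (-136) + (5) = -350110; answer -350110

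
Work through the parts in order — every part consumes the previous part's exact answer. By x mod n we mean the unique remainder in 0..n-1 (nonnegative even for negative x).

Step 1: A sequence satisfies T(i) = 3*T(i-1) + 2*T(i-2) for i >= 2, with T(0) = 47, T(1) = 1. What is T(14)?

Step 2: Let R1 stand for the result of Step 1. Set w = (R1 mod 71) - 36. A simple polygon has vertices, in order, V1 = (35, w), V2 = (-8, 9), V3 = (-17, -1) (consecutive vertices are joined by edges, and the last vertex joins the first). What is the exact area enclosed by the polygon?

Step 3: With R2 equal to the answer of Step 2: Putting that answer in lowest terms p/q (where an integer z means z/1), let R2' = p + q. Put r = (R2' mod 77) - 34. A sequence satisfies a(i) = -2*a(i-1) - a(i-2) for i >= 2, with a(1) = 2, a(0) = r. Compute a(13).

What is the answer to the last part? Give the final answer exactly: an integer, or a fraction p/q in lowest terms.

Step 1: T(2) = 3*(1) + 2*(47) = 97; iterating: T(2)=97, T(3)=293, T(4)=1073, T(5)=3805, T(6)=13561, T(7)=48293, T(8)=172001, T(9)=612589, T(10)=2181769, T(11)=7770485, T(12)=27674993, T(13)=98565949, T(14)=351047833; answer 351047833
Step 2: R1 = 351047833; w = 12; cross terms: (35*9 - -8*12)=411, (-8*-1 - -17*9)=161, (-17*12 - 35*-1)=-169; twice the area = |403| = 403; area = 403/2; answer 403/2
Step 3: R2 = 403/2; threaded value p + q = 405; r = -14; a(2) = -2*(2) - 1*(-14) = 10; iterating: a(2)=10, a(3)=-22, a(4)=34, a(5)=-46, a(6)=58, a(7)=-70, a(8)=82, a(9)=-94, a(10)=106, a(11)=-118, a(12)=130, a(13)=-142; answer -142

-142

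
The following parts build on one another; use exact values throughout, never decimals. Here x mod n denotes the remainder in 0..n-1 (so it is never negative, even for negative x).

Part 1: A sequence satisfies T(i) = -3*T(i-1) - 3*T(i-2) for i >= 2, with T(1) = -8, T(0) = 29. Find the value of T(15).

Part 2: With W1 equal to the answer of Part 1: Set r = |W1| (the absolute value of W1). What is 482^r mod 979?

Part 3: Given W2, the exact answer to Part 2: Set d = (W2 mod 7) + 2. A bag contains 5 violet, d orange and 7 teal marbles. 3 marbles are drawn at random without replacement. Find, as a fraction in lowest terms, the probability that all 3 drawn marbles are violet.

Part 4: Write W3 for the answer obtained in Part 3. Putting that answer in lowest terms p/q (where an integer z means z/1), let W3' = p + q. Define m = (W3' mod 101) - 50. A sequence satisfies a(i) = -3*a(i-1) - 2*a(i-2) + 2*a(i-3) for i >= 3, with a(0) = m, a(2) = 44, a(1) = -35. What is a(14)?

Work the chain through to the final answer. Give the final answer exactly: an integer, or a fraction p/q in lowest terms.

Part 1: T(2) = -3*(-8) - 3*(29) = -63; iterating: T(2)=-63, T(3)=213, T(4)=-450, T(5)=711, T(6)=-783, T(7)=216, T(8)=1701, T(9)=-5751, T(10)=12150, T(11)=-19197, T(12)=21141, T(13)=-5832, T(14)=-45927, T(15)=155277; answer 155277
Part 2: W1 = 155277; r = 155277; squarings mod 979: 482^1=482, 482^2=301, 482^4=533, 482^8=179, 482^16=713, 482^32=268, 482^64=357, 482^128=179, 482^256=713, 482^512=268, 482^1024=357, 482^2048=179, 482^4096=713, 482^8192=268, 482^16384=357, 482^32768=179, 482^65536=713, 482^131072=268; 482^155277 = 482^1 * 482^4 * 482^8 * 482^128 * 482^512 * 482^1024 * 482^2048 * 482^4096 * 482^16384 * 482^131072 = 675 (mod 979); answer 675
Part 3: W2 = 675; d = 5; total draws C(17,3) = 680; favorable C(5,3) = 10; P = 1/68; answer 1/68
Part 4: W3 = 1/68; threaded value p + q = 69; m = 19; a(3) = -3*(44) - 2*(-35) + 2*(19) = -24; iterating: a(3)=-24, a(4)=-86, a(5)=394, a(6)=-1058, a(7)=2214, a(8)=-3738, a(9)=4670, a(10)=-2106, a(11)=-10498, a(12)=45046, a(13)=-118354, a(14)=243974; answer 243974

243974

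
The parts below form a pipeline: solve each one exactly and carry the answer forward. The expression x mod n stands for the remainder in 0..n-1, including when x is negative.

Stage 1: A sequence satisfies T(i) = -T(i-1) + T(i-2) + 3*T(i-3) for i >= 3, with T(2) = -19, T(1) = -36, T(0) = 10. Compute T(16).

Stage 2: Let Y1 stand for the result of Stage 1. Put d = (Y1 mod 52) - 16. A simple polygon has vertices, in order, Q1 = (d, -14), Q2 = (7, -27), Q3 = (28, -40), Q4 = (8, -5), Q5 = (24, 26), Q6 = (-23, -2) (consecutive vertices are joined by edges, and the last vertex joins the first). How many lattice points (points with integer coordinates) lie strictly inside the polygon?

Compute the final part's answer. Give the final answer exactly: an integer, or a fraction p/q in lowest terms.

1098

Stage 1: T(3) = -1*(-19) + 1*(-36) + 3*(10) = 13; iterating: T(3)=13, T(4)=-140, T(5)=96, T(6)=-197, T(7)=-127, T(8)=218, T(9)=-936, T(10)=773, T(11)=-1055, T(12)=-980, T(13)=2244, T(14)=-6389, T(15)=5693, T(16)=-5350; answer -5350
Stage 2: Y1 = -5350; d = -10; cross terms: (-10*-27 - 7*-14)=368, (7*-40 - 28*-27)=476, (28*-5 - 8*-40)=180, (8*26 - 24*-5)=328, (24*-2 - -23*26)=550, (-23*-14 - -10*-2)=302; twice the area = |2204| = 2204; area = 1102; boundary points = 1 + 1 + 5 + 1 + 1 + 1 = 10; strictly interior points = area - boundary/2 + 1 = 1098; answer 1098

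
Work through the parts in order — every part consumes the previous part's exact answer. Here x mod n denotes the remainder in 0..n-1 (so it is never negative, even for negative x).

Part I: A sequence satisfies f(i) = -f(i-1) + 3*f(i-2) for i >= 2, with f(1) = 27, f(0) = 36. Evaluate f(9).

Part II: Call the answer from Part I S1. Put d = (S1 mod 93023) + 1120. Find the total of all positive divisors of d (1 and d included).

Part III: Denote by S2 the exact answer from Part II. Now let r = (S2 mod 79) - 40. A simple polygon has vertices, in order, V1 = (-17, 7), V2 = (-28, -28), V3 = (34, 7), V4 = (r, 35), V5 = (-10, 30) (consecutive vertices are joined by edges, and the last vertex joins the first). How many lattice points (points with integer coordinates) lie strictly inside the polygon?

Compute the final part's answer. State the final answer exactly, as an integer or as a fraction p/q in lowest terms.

Part I: f(2) = -1*(27) + 3*(36) = 81; iterating: f(2)=81, f(3)=0, f(4)=243, f(5)=-243, f(6)=972, f(7)=-1701, f(8)=4617, f(9)=-9720; answer -9720
Part II: S1 = -9720; d = 84423; 84423 = 3 * 107 * 263; sigma = (1 + 3) * (1 + 107) * (1 + 263) = 4 * 108 * 264 = 114048; answer 114048
Part III: S2 = 114048; r = 11; cross terms: (-17*-28 - -28*7)=672, (-28*7 - 34*-28)=756, (34*35 - 11*7)=1113, (11*30 - -10*35)=680, (-10*7 - -17*30)=440; twice the area = |3661| = 3661; area = 3661/2; boundary points = 1 + 1 + 1 + 1 + 1 = 5; strictly interior points = area - boundary/2 + 1 = 1829; answer 1829

1829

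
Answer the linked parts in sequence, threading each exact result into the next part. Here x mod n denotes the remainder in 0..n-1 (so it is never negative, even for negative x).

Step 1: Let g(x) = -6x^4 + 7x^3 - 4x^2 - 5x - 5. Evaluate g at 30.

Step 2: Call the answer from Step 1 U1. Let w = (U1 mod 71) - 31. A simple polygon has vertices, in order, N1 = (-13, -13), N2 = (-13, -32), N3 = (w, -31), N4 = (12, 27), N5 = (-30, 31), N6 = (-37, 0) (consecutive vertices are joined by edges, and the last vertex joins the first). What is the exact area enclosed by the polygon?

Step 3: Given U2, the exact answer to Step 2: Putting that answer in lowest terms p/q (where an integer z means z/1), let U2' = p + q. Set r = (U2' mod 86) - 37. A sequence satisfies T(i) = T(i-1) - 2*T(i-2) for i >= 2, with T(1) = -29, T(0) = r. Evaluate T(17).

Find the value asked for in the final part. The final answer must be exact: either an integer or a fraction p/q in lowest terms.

-15671

Step 1: -6*(30)^4 + 7*(30)^3 - 4*(30)^2 - 5*(30)^1 - 5 = (-4860000) + (189000) + (-3600) + (-150) + (-5) = -4674755; answer -4674755
Step 2: U1 = -4674755; w = -4; cross terms: (-13*-32 - -13*-13)=247, (-13*-31 - -4*-32)=275, (-4*27 - 12*-31)=264, (12*31 - -30*27)=1182, (-30*0 - -37*31)=1147, (-37*-13 - -13*0)=481; twice the area = |3596| = 3596; area = 1798; answer 1798
Step 3: U2 = 1798; threaded value p + q = 1799; r = 42; T(2) = 1*(-29) - 2*(42) = -113; iterating: T(2)=-113, T(3)=-55, T(4)=171, T(5)=281, T(6)=-61, T(7)=-623, T(8)=-501, T(9)=745, T(10)=1747, T(11)=257, T(12)=-3237, T(13)=-3751, T(14)=2723, T(15)=10225, T(16)=4779, T(17)=-15671; answer -15671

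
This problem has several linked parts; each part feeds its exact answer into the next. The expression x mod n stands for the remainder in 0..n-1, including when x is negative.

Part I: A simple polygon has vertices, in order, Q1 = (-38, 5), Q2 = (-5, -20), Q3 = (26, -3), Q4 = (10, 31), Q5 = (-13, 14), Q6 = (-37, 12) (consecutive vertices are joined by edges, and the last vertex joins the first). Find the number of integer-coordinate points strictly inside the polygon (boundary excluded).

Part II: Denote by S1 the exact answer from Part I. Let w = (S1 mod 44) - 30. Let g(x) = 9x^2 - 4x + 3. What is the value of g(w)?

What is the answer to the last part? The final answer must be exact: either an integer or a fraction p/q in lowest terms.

208

Part I: cross terms: (-38*-20 - -5*5)=785, (-5*-3 - 26*-20)=535, (26*31 - 10*-3)=836, (10*14 - -13*31)=543, (-13*12 - -37*14)=362, (-37*5 - -38*12)=271; twice the area = |3332| = 3332; area = 1666; boundary points = 1 + 1 + 2 + 1 + 2 + 1 = 8; strictly interior points = area - boundary/2 + 1 = 1663; answer 1663
Part II: S1 = 1663; w = 5; 9*(5)^2 - 4*(5)^1 + 3 = (225) + (-20) + (3) = 208; answer 208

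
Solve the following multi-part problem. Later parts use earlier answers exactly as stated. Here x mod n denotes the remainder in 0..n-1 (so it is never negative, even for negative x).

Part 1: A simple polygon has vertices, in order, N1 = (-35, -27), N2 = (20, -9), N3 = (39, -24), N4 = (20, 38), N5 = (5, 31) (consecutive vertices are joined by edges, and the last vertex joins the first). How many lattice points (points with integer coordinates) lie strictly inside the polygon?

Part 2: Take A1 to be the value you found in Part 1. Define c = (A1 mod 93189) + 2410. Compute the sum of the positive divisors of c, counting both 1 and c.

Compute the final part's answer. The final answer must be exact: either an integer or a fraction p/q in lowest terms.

Part 1: cross terms: (-35*-9 - 20*-27)=855, (20*-24 - 39*-9)=-129, (39*38 - 20*-24)=1962, (20*31 - 5*38)=430, (5*-27 - -35*31)=950; twice the area = |4068| = 4068; area = 2034; boundary points = 1 + 1 + 1 + 1 + 2 = 6; strictly interior points = area - boundary/2 + 1 = 2032; answer 2032
Part 2: A1 = 2032; c = 4442; 4442 = 2 * 2221; sigma = (1 + 2) * (1 + 2221) = 3 * 2222 = 6666; answer 6666

6666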